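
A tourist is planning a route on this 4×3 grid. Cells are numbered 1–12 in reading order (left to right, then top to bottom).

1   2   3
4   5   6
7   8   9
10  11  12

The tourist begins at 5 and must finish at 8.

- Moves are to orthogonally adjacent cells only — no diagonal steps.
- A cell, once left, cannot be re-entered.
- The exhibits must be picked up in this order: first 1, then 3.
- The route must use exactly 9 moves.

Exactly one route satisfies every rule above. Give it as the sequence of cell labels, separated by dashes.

5 - 4 - 1 - 2 - 3 - 6 - 9 - 12 - 11 - 8

The waypoints must appear in the order 1, 3, with no cell reused.
Route from 5: left 1 to 4, up 1 to 1, right 2 to 3, down 3 to 12, left 1 to 11, up 1 to 8 — 9 moves in all.
Check: order respected (1 at step 2, 3 at step 4); 9 moves as required.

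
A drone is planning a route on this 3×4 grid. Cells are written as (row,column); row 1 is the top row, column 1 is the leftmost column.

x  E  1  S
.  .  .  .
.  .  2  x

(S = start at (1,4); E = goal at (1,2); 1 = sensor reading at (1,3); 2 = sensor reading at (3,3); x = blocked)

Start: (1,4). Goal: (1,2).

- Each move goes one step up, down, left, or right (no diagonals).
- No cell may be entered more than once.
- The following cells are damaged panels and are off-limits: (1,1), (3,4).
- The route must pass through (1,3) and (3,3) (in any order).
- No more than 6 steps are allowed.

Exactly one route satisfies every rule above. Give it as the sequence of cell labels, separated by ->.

(1,4) -> (1,3) -> (2,3) -> (3,3) -> (3,2) -> (2,2) -> (1,2)

The 6-move cap with required stops at (1,3), (3,3) leaves no slack for detours.
Route from (1,4): left to (1,3), 2× down (reaching (3,3)), left to (3,2), 2× up (reaching (1,2)) — 6 moves in all.
Check: all required cells visited; 6 ≤ 6 moves.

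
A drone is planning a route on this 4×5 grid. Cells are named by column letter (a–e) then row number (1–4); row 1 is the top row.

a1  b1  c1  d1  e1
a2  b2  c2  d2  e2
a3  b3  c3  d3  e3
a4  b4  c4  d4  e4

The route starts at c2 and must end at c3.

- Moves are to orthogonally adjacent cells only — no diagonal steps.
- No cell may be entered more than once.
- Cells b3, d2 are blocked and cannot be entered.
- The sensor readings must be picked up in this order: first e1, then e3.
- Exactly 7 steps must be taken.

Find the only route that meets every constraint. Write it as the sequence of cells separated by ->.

The waypoints must appear in the order e1, e3, with no cell reused.
Route from c2: up 1 to c1, right 2 to e1, down 2 to e3, left 2 to c3 — 7 moves in all.
Check: order respected (e1 at step 3, e3 at step 5); 7 moves as required.

c2 -> c1 -> d1 -> e1 -> e2 -> e3 -> d3 -> c3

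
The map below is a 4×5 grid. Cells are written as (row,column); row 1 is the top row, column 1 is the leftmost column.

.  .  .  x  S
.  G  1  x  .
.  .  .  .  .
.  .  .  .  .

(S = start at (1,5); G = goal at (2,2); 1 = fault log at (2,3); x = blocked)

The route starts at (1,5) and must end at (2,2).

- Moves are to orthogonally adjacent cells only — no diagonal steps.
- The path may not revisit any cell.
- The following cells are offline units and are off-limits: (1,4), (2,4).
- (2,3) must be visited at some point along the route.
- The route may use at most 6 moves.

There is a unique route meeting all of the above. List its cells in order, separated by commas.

(1,5), (2,5), (3,5), (3,4), (3,3), (2,3), (2,2)

The 6-move cap with required stops at (2,3) leaves no slack for detours.
Route from (1,5): 2× down (reaching (3,5)), 2× left (reaching (3,3)), up to (2,3), left to (2,2) — 6 moves in all.
Check: all required cells visited; 6 ≤ 6 moves.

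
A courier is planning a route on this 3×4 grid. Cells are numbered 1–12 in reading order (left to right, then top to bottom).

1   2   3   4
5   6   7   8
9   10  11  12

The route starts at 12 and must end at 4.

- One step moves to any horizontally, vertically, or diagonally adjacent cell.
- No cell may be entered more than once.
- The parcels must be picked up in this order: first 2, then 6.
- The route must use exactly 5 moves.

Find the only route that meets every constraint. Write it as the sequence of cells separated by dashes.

12 - 7 - 2 - 6 - 3 - 4

The waypoints must appear in the order 2, 6, with no cell reused.
Route from 12: 2× up-left (reaching 2), down to 6, up-right to 3, right to 4 — 5 moves in all.
Check: order respected (2 at step 2, 6 at step 3); 5 moves as required.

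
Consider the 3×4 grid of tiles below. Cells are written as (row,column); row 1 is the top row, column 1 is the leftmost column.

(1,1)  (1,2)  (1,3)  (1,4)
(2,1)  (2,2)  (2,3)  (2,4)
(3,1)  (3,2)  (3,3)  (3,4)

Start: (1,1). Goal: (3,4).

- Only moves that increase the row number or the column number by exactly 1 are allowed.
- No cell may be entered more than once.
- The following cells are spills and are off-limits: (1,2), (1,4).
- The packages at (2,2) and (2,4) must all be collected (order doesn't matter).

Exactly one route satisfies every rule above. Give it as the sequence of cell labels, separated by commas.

(1,1), (2,1), (2,2), (2,3), (2,4), (3,4)

Moves only go right or down, so the column and row indices never decrease.
Route from (1,1): down 1 to (2,1), right 3 to (2,4), down 1 to (3,4) — 5 moves in all.
Check: all required cells visited.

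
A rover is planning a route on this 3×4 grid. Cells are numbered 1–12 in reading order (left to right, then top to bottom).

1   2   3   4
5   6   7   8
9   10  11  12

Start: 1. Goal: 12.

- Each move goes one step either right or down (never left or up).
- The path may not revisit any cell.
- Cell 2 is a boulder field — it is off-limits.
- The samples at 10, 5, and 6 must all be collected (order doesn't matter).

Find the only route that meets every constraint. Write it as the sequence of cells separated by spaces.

Moves only go right or down, so the column and row indices never decrease.
Route from 1: down to 5, right to 6, down to 10, 2× right (reaching 12) — 5 moves in all.
Check: all required cells visited.

1 5 6 10 11 12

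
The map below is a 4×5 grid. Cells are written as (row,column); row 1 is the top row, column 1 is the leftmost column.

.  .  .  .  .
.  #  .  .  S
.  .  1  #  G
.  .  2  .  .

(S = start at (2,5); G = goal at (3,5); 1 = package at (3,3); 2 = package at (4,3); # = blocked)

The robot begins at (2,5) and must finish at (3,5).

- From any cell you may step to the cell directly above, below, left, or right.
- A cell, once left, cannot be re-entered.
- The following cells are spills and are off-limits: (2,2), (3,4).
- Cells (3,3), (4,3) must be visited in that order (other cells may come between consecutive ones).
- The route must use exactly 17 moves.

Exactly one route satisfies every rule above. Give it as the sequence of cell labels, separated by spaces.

The waypoints must appear in the order (3,3), (4,3), with no cell reused.
Route from (2,5): up 1 to (1,5), left 1 to (1,4), down 1 to (2,4), left 1 to (2,3), up 1 to (1,3), left 2 to (1,1), down 3 to (4,1), right 1 to (4,2), up 1 to (3,2), right 1 to (3,3), down 1 to (4,3), right 2 to (4,5), up 1 to (3,5) — 17 moves in all.
Check: order respected (1 at step 13, 2 at step 14); 17 moves as required.

(2,5) (1,5) (1,4) (2,4) (2,3) (1,3) (1,2) (1,1) (2,1) (3,1) (4,1) (4,2) (3,2) (3,3) (4,3) (4,4) (4,5) (3,5)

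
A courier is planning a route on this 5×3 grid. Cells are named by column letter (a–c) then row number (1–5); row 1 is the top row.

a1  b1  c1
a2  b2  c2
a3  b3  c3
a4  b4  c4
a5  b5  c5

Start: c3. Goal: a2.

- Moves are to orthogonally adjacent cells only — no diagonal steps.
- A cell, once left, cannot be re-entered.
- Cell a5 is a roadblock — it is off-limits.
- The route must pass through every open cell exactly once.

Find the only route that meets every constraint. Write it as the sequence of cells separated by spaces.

Need to visit all 14 open cells exactly once, starting at c3 and ending at a2.
Cell a1 has only two open neighbours (a2 and b1), so the path must pass straight through it: one of those is the cell it's entered from and the other is where it exits.
Route from c3: 2× down (reaching c5), left to b5, up to b4, left to a4, up to a3, right to b3, up to b2, right to c2, up to c1, 2× left (reaching a1), down to a2 — 13 moves in all.
Check: all 14 open cells covered.

c3 c4 c5 b5 b4 a4 a3 b3 b2 c2 c1 b1 a1 a2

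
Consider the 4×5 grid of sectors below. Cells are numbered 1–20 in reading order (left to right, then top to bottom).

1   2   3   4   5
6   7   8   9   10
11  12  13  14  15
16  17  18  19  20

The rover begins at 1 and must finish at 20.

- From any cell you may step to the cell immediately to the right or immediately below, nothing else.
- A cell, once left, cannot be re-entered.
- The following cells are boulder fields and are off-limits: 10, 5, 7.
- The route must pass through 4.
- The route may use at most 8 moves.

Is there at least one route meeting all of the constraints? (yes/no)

One route that works: 1 → 2 → 3 → 4 → 9 → 14 → 19 → 20.

yes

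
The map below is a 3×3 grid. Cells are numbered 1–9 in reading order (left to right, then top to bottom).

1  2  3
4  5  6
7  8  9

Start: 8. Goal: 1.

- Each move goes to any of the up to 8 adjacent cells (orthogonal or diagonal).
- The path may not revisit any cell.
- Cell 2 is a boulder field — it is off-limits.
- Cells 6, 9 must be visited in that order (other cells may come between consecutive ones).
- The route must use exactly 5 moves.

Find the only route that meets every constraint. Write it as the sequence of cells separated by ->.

The waypoints must appear in the order 6, 9, with no cell reused.
Route from 8: up-right 1 to 6, down 1 to 9, up-left 1 to 5, left 1 to 4, up 1 to 1 — 5 moves in all.
Check: order respected (6 at step 1, 9 at step 2); 5 moves as required.

8 -> 6 -> 9 -> 5 -> 4 -> 1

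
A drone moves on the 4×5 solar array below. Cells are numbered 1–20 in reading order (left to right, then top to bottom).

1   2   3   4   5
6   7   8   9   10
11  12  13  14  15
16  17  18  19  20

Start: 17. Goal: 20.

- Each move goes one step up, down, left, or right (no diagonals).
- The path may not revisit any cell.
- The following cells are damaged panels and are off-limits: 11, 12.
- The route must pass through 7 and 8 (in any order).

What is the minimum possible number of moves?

11

Any route passes through 7 and 8 in some order between 17 and 20. Summing Manhattan distances along each leg and taking the cheapest ordering (17 → 7 → 8 → 20) gives a lower bound of 2 + 1 + 4 = 7 moves.
That bound ignores the blocked cells. Measuring each leg by the fewest moves that actually steer around them (17→8: 3; 8→7: 1; 7→20: 5) raises the lower bound to 9.
The shortest route satisfying every rule uses 11 moves: 17 → 18 → 13 → 8 → 7 → 2 → 3 → 4 → 9 → 14 → 19 → 20.
The bound of 9 isn't tight here; checking systematically, no route of length 9 through 10 satisfies every constraint, so 11 is the minimum.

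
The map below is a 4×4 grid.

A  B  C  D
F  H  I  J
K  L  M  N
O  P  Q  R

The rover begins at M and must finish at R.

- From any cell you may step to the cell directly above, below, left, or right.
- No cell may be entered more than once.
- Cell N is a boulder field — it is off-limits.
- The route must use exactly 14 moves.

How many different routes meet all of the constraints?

Need simple routes of exactly 14 moves from M to R (Manhattan distance 2, so 6 moves are spent on a detour and 6 undoing it).
Enumerating: M I J D C B A F H L K O P Q R | M L H I J D C B A F K O P Q R.
That gives 2 routes.

2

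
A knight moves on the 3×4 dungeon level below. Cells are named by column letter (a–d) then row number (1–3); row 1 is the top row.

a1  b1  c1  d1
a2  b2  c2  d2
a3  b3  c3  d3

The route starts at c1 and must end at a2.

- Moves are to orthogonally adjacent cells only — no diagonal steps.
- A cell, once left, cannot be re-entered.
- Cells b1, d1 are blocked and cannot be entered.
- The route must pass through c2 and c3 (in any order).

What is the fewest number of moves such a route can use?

5

Any route passes through c2 and c3 in some order between c1 and a2. Summing Manhattan distances along each leg and taking the cheapest ordering (c1 → c2 → c3 → a2) gives a lower bound of 1 + 1 + 3 = 5 moves.
A route of 5 moves achieves this: c1 → c2 → c3 → b3 → b2 → a2.
Since 5 matches the lower bound, it is optimal.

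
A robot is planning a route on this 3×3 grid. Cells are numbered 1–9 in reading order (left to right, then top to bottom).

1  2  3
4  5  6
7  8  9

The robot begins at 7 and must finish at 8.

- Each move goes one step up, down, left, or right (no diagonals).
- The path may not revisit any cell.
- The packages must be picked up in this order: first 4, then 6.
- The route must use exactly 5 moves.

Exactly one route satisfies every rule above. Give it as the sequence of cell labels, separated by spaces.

The waypoints must appear in the order 4, 6, with no cell reused.
Route from 7: up to 4, 2× right (reaching 6), down to 9, left to 8 — 5 moves in all.
Check: order respected (4 at step 1, 6 at step 3); 5 moves as required.

7 4 5 6 9 8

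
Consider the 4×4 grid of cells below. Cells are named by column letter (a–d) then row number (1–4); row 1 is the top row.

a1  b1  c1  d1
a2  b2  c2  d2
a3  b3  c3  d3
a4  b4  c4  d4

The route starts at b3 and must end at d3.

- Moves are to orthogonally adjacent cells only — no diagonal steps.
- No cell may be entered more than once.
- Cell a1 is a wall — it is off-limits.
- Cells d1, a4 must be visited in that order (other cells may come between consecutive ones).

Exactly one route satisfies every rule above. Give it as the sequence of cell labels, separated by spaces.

The waypoints must appear in the order d1, a4, with no cell reused.
Route from b3: right to c3, up to c2, right to d2, up to d1, 2× left (reaching b1), down to b2, left to a2, 2× down (reaching a4), 3× right (reaching d4), up to d3 — 14 moves in all.
Check: order respected (d1 at step 4, a4 at step 10).

b3 c3 c2 d2 d1 c1 b1 b2 a2 a3 a4 b4 c4 d4 d3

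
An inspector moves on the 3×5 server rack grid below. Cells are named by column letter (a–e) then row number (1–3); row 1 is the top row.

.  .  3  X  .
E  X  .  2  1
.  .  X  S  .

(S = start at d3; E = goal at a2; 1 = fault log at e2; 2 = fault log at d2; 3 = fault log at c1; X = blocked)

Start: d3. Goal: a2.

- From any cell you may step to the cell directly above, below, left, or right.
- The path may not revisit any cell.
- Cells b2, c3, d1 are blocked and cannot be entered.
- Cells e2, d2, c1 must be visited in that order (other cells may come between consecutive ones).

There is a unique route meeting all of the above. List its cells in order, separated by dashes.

The waypoints must appear in the order e2, d2, c1, with no cell reused.
Route from d3: right 1 to e3, up 1 to e2, left 2 to c2, up 1 to c1, left 2 to a1, down 1 to a2 — 8 moves in all.
Check: order respected (1 at step 2, 2 at step 3, 3 at step 5).

d3 - e3 - e2 - d2 - c2 - c1 - b1 - a1 - a2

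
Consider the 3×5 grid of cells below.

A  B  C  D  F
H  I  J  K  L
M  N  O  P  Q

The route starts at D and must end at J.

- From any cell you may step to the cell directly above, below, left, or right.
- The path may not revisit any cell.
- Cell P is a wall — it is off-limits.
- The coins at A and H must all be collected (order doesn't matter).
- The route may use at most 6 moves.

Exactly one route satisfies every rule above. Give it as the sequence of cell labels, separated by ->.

The budget equals the shortest possible length, so every move has to be on a shortest route through the required cells.
Route from D: 3× left (reaching A), down to H, 2× right (reaching J) — 6 moves in all.
Check: all required cells visited; 6 ≤ 6 moves.

D -> C -> B -> A -> H -> I -> J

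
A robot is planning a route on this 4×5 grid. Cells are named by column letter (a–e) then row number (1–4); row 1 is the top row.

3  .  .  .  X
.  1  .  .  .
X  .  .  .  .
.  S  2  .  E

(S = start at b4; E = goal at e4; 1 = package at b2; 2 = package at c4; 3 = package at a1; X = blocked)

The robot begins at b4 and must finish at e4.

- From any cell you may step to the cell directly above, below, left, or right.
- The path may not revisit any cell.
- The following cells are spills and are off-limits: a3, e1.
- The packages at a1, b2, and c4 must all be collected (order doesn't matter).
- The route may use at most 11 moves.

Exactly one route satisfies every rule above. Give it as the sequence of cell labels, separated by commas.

b4, b3, b2, a2, a1, b1, c1, c2, c3, c4, d4, e4

The 11-move cap with required stops at a1, b2, c4 leaves no slack for detours.
Route from b4: 2× up (reaching b2), left to a2, up to a1, 2× right (reaching c1), 3× down (reaching c4), 2× right (reaching e4) — 11 moves in all.
Check: all required cells visited; 11 ≤ 11 moves.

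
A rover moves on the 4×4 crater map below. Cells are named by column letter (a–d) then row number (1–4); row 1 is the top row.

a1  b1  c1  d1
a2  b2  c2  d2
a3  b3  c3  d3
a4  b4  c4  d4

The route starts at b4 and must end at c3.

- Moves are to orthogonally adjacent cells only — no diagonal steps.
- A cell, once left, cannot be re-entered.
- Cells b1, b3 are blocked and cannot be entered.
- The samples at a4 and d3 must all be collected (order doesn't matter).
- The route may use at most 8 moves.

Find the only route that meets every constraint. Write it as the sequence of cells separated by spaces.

The budget equals the shortest possible length, so every move has to be on a shortest route through the required cells.
Route from b4: left 1 to a4, up 2 to a2, right 3 to d2, down 1 to d3, left 1 to c3 — 8 moves in all.
Check: all required cells visited; 8 ≤ 8 moves.

b4 a4 a3 a2 b2 c2 d2 d3 c3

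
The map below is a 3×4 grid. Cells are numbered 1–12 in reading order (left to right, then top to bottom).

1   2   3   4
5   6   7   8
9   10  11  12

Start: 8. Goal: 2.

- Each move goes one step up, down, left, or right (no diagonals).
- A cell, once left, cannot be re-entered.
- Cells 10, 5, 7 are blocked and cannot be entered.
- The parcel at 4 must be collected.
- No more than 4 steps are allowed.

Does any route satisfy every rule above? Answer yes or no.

yes

One route that works: 8 → 4 → 3 → 2.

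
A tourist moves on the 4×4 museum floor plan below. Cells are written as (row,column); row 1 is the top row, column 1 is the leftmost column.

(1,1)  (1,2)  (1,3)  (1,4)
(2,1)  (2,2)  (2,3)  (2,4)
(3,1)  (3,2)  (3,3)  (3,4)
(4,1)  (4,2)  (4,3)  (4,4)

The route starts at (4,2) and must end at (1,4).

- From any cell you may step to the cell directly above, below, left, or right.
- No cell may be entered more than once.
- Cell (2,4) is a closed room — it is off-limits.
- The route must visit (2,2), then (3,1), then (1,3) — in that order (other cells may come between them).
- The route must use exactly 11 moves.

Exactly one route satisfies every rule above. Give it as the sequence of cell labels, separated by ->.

The waypoints must appear in the order (2,2), (3,1), (1,3), with no cell reused.
Route from (4,2): right 1 to (4,3), up 2 to (2,3), left 1 to (2,2), down 1 to (3,2), left 1 to (3,1), up 2 to (1,1), right 3 to (1,4) — 11 moves in all.
Check: order respected ((2,2) at step 4, (3,1) at step 6, (1,3) at step 10); 11 moves as required.

(4,2) -> (4,3) -> (3,3) -> (2,3) -> (2,2) -> (3,2) -> (3,1) -> (2,1) -> (1,1) -> (1,2) -> (1,3) -> (1,4)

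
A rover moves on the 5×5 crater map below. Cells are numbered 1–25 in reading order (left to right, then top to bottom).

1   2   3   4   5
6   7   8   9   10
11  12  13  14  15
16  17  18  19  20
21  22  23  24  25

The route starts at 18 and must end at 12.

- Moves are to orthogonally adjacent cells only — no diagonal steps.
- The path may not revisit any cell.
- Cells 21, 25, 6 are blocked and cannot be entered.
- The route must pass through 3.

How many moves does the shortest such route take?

Any route passes through 3 somewhere between 18 and 12. Summing Manhattan distances along the two legs (18 → 3 → 12) gives a lower bound of 3 + 3 = 6 moves.
A route of 6 moves achieves this: 18 → 13 → 8 → 3 → 2 → 7 → 12.
Since 6 matches the lower bound, it is optimal.

6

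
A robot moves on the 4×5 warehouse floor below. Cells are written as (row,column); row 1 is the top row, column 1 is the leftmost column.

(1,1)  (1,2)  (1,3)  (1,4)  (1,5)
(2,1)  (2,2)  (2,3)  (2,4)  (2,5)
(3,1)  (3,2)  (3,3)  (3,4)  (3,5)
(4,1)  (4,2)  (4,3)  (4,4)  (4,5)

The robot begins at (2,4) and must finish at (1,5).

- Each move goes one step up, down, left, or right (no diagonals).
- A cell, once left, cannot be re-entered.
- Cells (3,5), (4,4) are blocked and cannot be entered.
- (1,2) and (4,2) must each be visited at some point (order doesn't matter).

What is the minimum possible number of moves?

Any route passes through (1,2) and (4,2) in some order between (2,4) and (1,5). Summing Manhattan distances along each leg and taking the cheapest ordering ((2,4) → (4,2) → (1,2) → (1,5)) gives a lower bound of 4 + 3 + 3 = 10 moves.
A route of 10 moves achieves this: (2,4) → (3,4) → (3,3) → (4,3) → (4,2) → (3,2) → (2,2) → (1,2) → (1,3) → (1,4) → (1,5).
Since 10 matches the lower bound, it is optimal.

10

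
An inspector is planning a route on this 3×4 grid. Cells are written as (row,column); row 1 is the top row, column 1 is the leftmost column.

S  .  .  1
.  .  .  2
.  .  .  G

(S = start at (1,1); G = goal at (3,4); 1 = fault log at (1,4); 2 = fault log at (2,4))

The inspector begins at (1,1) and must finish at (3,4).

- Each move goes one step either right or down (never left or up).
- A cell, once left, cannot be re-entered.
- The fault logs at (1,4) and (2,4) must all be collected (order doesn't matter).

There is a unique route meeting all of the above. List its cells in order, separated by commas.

(1,1), (1,2), (1,3), (1,4), (2,4), (3,4)

Moves only go right or down, so the column and row indices never decrease.
Route from (1,1): 3× right (reaching (1,4)), 2× down (reaching (3,4)) — 5 moves in all.
Check: all required cells visited.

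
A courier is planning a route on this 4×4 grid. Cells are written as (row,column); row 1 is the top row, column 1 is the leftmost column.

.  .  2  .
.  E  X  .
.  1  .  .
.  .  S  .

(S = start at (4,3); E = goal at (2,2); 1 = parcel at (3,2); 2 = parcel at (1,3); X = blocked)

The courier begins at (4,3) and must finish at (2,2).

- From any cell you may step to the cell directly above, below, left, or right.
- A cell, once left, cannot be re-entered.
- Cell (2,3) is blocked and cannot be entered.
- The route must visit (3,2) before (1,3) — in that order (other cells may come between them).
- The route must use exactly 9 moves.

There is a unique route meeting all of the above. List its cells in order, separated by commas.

The waypoints must appear in the order (3,2), (1,3), with no cell reused.
Route from (4,3): left 1 to (4,2), up 1 to (3,2), right 2 to (3,4), up 2 to (1,4), left 2 to (1,2), down 1 to (2,2) — 9 moves in all.
Check: order respected (1 at step 2, 2 at step 7); 9 moves as required.

(4,3), (4,2), (3,2), (3,3), (3,4), (2,4), (1,4), (1,3), (1,2), (2,2)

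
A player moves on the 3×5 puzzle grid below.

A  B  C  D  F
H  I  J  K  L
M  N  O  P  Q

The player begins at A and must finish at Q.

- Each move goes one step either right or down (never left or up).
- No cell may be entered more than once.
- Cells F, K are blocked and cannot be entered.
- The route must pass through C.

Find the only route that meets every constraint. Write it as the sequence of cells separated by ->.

Moves only go right or down, so the column and row indices never decrease.
Route from A: right 2 to C, down 2 to O, right 2 to Q — 6 moves in all.
Check: all required cells visited.

A -> B -> C -> J -> O -> P -> Q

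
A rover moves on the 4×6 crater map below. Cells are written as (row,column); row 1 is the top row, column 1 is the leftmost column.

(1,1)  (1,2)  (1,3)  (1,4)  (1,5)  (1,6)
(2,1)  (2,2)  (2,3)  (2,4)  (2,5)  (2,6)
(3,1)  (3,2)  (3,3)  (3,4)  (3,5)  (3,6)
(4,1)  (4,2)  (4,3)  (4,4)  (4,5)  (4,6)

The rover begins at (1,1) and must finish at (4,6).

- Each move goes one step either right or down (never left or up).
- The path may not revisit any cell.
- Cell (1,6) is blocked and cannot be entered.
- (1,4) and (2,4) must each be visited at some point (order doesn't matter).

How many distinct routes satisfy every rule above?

A right/down-only route from (1,1) to (4,6) makes exactly 3 down-moves and 5 right-moves in some order.
With no other constraints that would be C(8,3) = 56 routes.
A monotone route can only reach the required cells in the order (1,4), (2,4), so split there and multiply the segment counts (each segment already excludes blocked cells): (1,1)→(1,4): 1; (1,4)→(2,4): 1; (2,4)→(4,6): 6; product = 6.
That gives 6 routes.

6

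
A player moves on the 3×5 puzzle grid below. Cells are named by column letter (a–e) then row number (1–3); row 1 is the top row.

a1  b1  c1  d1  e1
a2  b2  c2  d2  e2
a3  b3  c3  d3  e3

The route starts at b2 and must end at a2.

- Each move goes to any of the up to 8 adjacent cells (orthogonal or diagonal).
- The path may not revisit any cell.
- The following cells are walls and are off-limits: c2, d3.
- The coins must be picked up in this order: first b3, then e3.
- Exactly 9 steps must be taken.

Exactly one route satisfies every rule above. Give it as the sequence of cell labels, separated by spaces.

b2 b3 c3 d2 e3 e2 d1 c1 b1 a2

The waypoints must appear in the order b3, e3, with no cell reused.
Route from b2: down 1 to b3, right 1 to c3, up-right 1 to d2, down-right 1 to e3, up 1 to e2, up-left 1 to d1, left 2 to b1, down-left 1 to a2 — 9 moves in all.
Check: order respected (b3 at step 1, e3 at step 4); 9 moves as required.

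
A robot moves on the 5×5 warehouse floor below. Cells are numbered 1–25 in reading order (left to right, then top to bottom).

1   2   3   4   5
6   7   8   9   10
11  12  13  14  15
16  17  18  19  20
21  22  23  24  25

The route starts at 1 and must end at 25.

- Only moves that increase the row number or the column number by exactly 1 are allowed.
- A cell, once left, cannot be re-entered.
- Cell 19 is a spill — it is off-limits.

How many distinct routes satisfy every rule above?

30

A right/down-only route from 1 to 25 makes exactly 4 down-moves and 4 right-moves in some order.
With no other constraints that would be C(8,4) = 70 routes.
Subtract routes through each blocked cell (inclusion–exclusion for overlaps): − through 19: 40 → 30.
That gives 30 routes.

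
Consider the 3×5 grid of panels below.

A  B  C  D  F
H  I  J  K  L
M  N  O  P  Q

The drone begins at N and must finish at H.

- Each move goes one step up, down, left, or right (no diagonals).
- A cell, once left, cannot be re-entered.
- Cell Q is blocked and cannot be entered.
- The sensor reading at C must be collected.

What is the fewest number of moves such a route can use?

6

Any route passes through C somewhere between N and H. Summing Manhattan distances along the two legs (N → C → H) gives a lower bound of 3 + 3 = 6 moves.
A route of 6 moves achieves this: N → I → J → C → B → A → H.
Since 6 matches the lower bound, it is optimal.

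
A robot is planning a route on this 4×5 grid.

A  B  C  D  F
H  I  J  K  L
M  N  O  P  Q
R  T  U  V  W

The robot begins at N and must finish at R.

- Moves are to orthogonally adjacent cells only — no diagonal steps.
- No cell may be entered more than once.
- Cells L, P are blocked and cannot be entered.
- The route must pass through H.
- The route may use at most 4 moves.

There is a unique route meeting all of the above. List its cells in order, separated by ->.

The budget equals the shortest possible length, so every move has to be on a shortest route through the required cells.
Route from N: up 1 to I, left 1 to H, down 2 to R — 4 moves in all.
Check: all required cells visited; 4 ≤ 4 moves.

N -> I -> H -> M -> R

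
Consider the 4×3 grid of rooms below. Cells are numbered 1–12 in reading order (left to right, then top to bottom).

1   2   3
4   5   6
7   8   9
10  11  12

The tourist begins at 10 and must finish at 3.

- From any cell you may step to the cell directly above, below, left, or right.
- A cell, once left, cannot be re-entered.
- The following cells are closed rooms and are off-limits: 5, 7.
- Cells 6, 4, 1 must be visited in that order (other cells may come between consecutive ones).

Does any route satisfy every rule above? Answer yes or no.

4 must be visited but has only one open neighbour (1), and it is neither the start nor the goal — the route would have to enter and leave through 1, re-entering it.

no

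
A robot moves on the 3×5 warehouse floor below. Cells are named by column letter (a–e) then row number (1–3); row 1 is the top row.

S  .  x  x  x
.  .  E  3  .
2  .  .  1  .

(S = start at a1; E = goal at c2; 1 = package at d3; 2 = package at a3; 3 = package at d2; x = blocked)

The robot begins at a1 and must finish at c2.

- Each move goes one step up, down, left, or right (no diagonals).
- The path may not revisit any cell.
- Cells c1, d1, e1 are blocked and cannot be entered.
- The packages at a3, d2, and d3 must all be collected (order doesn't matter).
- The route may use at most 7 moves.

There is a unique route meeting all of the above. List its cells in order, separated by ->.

The budget equals the shortest possible length, so every move has to be on a shortest route through the required cells.
Route from a1: 2× down (reaching a3), 3× right (reaching d3), up to d2, left to c2 — 7 moves in all.
Check: all required cells visited; 7 ≤ 7 moves.

a1 -> a2 -> a3 -> b3 -> c3 -> d3 -> d2 -> c2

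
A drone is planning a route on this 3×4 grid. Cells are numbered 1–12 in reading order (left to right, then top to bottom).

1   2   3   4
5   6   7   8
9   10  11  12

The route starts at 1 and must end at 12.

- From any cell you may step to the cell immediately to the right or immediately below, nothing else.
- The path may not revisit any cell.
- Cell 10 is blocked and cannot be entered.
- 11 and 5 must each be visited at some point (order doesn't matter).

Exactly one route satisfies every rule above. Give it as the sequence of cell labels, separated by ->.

1 -> 5 -> 6 -> 7 -> 11 -> 12

Moves only go right or down, so the column and row indices never decrease.
Route from 1: down 1 to 5, right 2 to 7, down 1 to 11, right 1 to 12 — 5 moves in all.
Check: all required cells visited.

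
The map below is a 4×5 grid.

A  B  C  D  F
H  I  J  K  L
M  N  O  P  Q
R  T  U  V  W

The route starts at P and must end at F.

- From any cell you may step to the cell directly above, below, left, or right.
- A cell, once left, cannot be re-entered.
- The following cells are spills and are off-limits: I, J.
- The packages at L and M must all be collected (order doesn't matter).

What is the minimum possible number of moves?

Any route passes through L and M in some order between P and F. Summing Manhattan distances along each leg and taking the cheapest ordering (P → M → L → F) gives a lower bound of 3 + 5 + 1 = 9 moves.
The shortest route satisfying every rule uses 11 moves: P → O → N → M → H → A → B → C → D → K → L → F.
The no-revisit rule (legs can't share cells) pushes the minimum above the 9-move bound; an exhaustive check rules out every length from 9 to 10, leaving 11 as the minimum.

11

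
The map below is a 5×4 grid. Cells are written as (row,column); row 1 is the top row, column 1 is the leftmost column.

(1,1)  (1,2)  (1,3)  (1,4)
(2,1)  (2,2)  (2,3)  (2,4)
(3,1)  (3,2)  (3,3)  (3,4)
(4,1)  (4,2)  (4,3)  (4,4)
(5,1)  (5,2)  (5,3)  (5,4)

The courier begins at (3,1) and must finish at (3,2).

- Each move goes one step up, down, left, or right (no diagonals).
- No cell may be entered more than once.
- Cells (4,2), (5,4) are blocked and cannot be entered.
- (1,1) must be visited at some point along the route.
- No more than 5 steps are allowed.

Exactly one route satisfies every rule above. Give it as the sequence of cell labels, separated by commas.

(3,1), (2,1), (1,1), (1,2), (2,2), (3,2)

Any route must reach (1,1) and still end at (3,2) within 5 moves, so the order of the required stops is forced.
Route from (3,1): 2× up (reaching (1,1)), right to (1,2), 2× down (reaching (3,2)) — 5 moves in all.
Check: all required cells visited; 5 ≤ 5 moves.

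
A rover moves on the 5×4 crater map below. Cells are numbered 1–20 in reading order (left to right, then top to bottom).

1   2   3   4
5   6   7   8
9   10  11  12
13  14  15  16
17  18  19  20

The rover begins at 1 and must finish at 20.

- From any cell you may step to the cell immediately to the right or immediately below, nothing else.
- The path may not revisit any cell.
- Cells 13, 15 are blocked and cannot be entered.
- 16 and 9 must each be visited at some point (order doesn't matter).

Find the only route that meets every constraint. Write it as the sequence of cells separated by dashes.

Moves only go right or down, so the column and row indices never decrease.
Route from 1: 2× down (reaching 9), 3× right (reaching 12), 2× down (reaching 20) — 7 moves in all.
Check: all required cells visited.

1 - 5 - 9 - 10 - 11 - 12 - 16 - 20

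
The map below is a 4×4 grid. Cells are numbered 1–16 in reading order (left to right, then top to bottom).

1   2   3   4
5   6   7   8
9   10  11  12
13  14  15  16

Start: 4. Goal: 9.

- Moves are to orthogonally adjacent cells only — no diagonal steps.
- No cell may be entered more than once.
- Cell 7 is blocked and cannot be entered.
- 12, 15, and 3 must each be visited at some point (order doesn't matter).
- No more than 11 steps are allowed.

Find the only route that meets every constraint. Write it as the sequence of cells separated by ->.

4 -> 3 -> 2 -> 6 -> 10 -> 11 -> 12 -> 16 -> 15 -> 14 -> 13 -> 9

Any route must reach 12, 15, and 3 and still end at 9 within 11 moves, so the order of the required stops is forced.
Route from 4: 2× left (reaching 2), 2× down (reaching 10), 2× right (reaching 12), down to 16, 3× left (reaching 13), up to 9 — 11 moves in all.
Check: all required cells visited; 11 ≤ 11 moves.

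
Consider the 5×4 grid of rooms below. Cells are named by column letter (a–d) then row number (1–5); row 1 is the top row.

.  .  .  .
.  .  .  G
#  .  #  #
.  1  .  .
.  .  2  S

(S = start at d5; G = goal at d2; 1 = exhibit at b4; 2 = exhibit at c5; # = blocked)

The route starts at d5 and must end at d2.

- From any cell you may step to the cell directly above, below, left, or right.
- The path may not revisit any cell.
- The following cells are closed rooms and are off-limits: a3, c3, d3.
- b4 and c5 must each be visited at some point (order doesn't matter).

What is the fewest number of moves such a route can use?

7

Any route passes through b4 and c5 in some order between d5 and d2. Summing Manhattan distances along each leg and taking the cheapest ordering (d5 → c5 → b4 → d2) gives a lower bound of 1 + 2 + 4 = 7 moves.
A route of 7 moves achieves this: d5 → c5 → c4 → b4 → b3 → b2 → c2 → d2.
Since 7 matches the lower bound, it is optimal.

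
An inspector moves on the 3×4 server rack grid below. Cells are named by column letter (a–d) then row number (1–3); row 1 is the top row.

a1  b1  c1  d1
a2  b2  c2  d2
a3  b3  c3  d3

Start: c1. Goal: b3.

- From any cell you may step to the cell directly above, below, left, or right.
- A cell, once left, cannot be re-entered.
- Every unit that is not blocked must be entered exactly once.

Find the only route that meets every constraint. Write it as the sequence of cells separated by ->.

c1 -> d1 -> d2 -> d3 -> c3 -> c2 -> b2 -> b1 -> a1 -> a2 -> a3 -> b3

Need to visit all 12 open cells exactly once, starting at c1 and ending at b3.
Cell a1 has only two open neighbours (a2 and b1), so the path must pass straight through it: one of those is the cell it's entered from and the other is where it exits.
Route from c1: right 1 to d1, down 2 to d3, left 1 to c3, up 1 to c2, left 1 to b2, up 1 to b1, left 1 to a1, down 2 to a3, right 1 to b3 — 11 moves in all.
Check: all 12 open cells covered.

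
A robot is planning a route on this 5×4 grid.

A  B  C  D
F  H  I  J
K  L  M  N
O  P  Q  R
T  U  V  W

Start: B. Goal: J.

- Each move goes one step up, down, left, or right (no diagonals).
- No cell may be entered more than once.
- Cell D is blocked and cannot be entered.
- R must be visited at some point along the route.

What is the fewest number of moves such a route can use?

Any route passes through R somewhere between B and J. Summing Manhattan distances along the two legs (B → R → J) gives a lower bound of 5 + 2 = 7 moves.
A route of 7 moves achieves this: B → H → L → P → Q → R → N → J.
Since 7 matches the lower bound, it is optimal.

7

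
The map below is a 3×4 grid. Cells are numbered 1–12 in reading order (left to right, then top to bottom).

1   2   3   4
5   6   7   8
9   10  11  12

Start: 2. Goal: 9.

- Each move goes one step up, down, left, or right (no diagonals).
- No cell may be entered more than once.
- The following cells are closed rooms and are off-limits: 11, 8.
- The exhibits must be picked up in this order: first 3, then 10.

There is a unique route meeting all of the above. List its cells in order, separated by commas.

2, 3, 7, 6, 10, 9

The waypoints must appear in the order 3, 10, with no cell reused.
Route from 2: right to 3, down to 7, left to 6, down to 10, left to 9 — 5 moves in all.
Check: order respected (3 at step 1, 10 at step 4).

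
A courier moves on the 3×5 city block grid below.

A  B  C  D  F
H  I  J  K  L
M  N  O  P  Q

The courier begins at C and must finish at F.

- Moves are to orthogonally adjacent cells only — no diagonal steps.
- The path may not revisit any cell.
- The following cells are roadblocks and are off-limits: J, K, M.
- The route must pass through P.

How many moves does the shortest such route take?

8

Any route passes through P somewhere between C and F. Summing Manhattan distances along the two legs (C → P → F) gives a lower bound of 3 + 3 = 6 moves.
That bound ignores the blocked cells. Measuring each leg by the fewest moves that actually steer around them (C→P: 5; P→F: 3) raises the lower bound to 8.
A route of 8 moves exists: C → B → I → N → O → P → Q → L → F.
Since 8 matches that lower bound, it is optimal.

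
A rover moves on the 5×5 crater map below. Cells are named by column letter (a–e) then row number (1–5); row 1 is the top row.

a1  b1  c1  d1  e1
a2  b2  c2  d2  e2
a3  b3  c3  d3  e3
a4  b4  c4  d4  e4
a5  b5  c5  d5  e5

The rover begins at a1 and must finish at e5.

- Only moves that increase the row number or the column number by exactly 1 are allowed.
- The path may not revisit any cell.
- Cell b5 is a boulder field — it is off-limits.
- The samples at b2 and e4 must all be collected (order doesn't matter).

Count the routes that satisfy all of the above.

20

A right/down-only route from a1 to e5 makes exactly 4 down-moves and 4 right-moves in some order.
With no other constraints that would be C(8,4) = 70 routes.
A monotone route can only reach the required cells in the order b2, e4, so split there and multiply the segment counts (each segment already excludes blocked cells): a1→b2: 2; b2→e4: 10; e4→e5: 1; product = 20.
That gives 20 routes.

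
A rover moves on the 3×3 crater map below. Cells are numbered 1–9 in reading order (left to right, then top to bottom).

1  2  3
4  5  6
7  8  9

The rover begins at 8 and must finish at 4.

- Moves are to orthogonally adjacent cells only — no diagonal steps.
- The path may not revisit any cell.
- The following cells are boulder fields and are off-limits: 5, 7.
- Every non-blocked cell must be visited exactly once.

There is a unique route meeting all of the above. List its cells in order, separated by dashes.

Need to visit all 7 open cells exactly once, starting at 8 and ending at 4.
Route from 8: right to 9, 2× up (reaching 3), 2× left (reaching 1), down to 4 — 6 moves in all.
Check: all 7 open cells covered.

8 - 9 - 6 - 3 - 2 - 1 - 4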